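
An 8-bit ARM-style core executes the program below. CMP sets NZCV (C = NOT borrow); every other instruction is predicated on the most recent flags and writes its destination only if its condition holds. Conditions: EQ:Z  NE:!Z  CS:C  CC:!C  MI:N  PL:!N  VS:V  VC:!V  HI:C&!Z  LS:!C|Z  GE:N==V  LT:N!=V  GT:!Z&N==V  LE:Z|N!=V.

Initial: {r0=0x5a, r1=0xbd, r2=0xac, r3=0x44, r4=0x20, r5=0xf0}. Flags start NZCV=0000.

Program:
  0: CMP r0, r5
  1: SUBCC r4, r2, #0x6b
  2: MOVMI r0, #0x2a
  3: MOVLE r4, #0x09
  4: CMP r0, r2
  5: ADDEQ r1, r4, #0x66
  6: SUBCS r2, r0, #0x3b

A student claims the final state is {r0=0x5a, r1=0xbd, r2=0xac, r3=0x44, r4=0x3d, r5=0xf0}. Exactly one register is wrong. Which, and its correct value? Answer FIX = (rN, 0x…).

0: ✓ CMP  NZCV=0000
1: ✓ SUBCC  r4←0x41
2: · MOVMI
3: · MOVLE
4: ✓ CMP  NZCV=1001
5: · ADDEQ
6: · SUBCS

FIX = (r4, 0x41)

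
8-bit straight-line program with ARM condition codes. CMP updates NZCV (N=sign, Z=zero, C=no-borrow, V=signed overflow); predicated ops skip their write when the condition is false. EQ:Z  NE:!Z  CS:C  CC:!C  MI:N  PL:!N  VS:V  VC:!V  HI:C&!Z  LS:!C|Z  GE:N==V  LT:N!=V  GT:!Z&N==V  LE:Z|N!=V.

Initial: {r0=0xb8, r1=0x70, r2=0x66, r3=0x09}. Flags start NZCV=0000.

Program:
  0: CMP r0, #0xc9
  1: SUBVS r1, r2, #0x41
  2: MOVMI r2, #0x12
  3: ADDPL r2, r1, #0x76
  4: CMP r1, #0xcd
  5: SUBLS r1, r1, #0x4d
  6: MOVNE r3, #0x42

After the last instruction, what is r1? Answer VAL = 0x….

VAL = 0x23

0: ✓ CMP  NZCV=1000
1: · SUBVS
2: ✓ MOVMI  r2←0x12
3: · ADDPL
4: ✓ CMP  NZCV=1001
5: ✓ SUBLS  r1←0x23
6: ✓ MOVNE  r3←0x42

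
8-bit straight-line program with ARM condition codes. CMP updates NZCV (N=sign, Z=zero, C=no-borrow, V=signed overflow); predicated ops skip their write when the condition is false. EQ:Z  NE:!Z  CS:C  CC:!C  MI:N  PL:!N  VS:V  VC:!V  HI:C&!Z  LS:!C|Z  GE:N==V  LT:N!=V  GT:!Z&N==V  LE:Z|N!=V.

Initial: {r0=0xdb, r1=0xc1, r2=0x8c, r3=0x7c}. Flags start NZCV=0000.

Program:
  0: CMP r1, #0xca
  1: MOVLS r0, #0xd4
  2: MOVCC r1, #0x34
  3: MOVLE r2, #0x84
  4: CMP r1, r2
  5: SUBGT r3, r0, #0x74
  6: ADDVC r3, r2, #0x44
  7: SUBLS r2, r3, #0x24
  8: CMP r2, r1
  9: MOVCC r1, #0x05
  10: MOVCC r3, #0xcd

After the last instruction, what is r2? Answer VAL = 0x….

VAL = 0x3c

[0] flags=1000 → (cmp)
[1] flags=1000 LS?T → r0=0xd4
[2] flags=1000 CC?T → r1=0x34
[3] flags=1000 LE?T → r2=0x84
[4] flags=1001 → (cmp)
[5] flags=1001 GT?T → r3=0x60
[6] flags=1001 VC?F → skip
[7] flags=1001 LS?T → r2=0x3c
[8] flags=0010 → (cmp)
[9] flags=0010 CC?F → skip
[10] flags=0010 CC?F → skip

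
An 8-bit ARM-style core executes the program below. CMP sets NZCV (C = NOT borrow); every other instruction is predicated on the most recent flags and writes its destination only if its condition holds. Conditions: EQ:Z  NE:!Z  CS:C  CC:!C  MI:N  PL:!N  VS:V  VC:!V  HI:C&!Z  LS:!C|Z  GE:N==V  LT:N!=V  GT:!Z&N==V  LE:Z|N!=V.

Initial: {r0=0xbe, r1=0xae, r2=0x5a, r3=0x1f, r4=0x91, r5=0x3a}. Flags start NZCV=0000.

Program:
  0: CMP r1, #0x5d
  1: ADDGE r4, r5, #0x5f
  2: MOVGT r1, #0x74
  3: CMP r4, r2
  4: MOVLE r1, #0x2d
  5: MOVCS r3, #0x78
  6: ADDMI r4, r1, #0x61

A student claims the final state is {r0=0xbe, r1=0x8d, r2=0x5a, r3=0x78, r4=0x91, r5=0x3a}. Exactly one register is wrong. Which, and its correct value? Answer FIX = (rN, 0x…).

0: ✓ CMP  NZCV=0011
1: · ADDGE
2: · MOVGT
3: ✓ CMP  NZCV=0011
4: ✓ MOVLE  r1←0x2d
5: ✓ MOVCS  r3←0x78
6: · ADDMI

FIX = (r1, 0x2d)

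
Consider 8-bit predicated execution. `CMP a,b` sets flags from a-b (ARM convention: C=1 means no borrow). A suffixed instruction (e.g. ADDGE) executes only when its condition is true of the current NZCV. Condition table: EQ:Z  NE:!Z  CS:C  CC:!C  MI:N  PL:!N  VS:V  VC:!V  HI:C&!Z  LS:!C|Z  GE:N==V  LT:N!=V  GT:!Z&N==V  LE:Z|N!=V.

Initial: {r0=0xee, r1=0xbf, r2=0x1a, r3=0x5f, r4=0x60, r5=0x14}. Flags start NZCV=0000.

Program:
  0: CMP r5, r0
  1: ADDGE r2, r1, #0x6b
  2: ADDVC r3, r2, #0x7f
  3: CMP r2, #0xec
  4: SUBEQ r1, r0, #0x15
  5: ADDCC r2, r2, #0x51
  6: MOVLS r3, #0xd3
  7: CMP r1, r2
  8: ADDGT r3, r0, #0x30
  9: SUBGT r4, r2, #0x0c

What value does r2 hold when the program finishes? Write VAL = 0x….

0: ✓ CMP  NZCV=0000
1: ✓ ADDGE  r2←0x2a
2: ✓ ADDVC  r3←0xa9
3: ✓ CMP  NZCV=0000
4: · SUBEQ
5: ✓ ADDCC  r2←0x7b
6: ✓ MOVLS  r3←0xd3
7: ✓ CMP  NZCV=0011
8: · ADDGT
9: · SUBGT

VAL = 0x7b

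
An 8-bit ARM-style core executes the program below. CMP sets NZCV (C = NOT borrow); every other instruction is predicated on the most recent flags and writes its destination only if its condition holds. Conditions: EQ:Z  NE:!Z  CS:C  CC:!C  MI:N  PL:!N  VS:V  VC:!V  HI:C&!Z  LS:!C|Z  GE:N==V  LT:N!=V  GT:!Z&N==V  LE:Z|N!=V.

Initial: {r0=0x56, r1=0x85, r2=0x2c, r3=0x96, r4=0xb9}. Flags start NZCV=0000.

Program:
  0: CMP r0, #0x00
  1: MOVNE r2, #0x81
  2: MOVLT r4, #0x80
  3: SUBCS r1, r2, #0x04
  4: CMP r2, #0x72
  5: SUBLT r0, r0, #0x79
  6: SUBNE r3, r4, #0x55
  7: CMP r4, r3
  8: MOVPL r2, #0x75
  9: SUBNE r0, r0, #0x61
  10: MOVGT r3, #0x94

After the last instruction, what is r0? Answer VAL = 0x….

VAL = 0x7c

0: ✓ CMP  NZCV=0010
1: ✓ MOVNE  r2←0x81
2: · MOVLT
3: ✓ SUBCS  r1←0x7d
4: ✓ CMP  NZCV=0011
5: ✓ SUBLT  r0←0xdd
6: ✓ SUBNE  r3←0x64
7: ✓ CMP  NZCV=0011
8: ✓ MOVPL  r2←0x75
9: ✓ SUBNE  r0←0x7c
10: · MOVGT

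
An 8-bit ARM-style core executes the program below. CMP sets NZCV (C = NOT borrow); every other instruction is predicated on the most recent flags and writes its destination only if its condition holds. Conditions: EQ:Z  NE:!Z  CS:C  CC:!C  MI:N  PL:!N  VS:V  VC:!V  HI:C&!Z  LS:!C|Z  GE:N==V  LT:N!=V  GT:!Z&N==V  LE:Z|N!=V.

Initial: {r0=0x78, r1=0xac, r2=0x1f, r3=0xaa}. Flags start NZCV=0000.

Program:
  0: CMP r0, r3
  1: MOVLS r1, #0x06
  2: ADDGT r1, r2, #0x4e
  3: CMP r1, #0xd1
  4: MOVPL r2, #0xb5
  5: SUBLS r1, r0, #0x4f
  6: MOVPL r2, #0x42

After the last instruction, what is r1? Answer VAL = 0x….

VAL = 0x29

[0] flags=1001 → (cmp)
[1] flags=1001 LS?T → r1=0x06
[2] flags=1001 GT?T → r1=0x6d
[3] flags=1001 → (cmp)
[4] flags=1001 PL?F → skip
[5] flags=1001 LS?T → r1=0x29
[6] flags=1001 PL?F → skip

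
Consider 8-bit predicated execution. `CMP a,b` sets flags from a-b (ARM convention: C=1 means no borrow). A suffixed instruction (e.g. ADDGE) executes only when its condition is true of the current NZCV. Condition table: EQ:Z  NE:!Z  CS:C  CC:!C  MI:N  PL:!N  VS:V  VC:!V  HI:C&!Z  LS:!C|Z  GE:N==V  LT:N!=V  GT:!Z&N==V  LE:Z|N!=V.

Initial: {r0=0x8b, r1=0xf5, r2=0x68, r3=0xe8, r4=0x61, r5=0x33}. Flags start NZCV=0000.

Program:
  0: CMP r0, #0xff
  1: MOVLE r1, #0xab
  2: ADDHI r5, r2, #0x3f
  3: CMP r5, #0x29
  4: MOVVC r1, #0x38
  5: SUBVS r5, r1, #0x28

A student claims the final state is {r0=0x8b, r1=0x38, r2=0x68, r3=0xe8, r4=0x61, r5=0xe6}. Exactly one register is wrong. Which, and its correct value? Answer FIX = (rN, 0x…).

FIX = (r5, 0x33)

[0] flags=1000 → (cmp)
[1] flags=1000 LE?T → r1=0xab
[2] flags=1000 HI?F → skip
[3] flags=0010 → (cmp)
[4] flags=0010 VC?T → r1=0x38
[5] flags=0010 VS?F → skip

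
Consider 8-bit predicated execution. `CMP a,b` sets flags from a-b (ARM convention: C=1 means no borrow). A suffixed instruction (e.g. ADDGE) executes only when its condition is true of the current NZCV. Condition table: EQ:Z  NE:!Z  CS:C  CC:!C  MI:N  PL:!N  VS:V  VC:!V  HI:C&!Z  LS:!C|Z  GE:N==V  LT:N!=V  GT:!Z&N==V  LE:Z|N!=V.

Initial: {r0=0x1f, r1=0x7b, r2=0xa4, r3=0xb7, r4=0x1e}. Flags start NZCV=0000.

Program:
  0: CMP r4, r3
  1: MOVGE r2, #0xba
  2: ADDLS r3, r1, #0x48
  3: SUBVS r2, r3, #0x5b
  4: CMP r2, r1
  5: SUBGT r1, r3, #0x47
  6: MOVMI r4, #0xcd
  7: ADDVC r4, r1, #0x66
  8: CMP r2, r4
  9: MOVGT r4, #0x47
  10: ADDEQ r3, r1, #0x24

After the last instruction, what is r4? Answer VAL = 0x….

VAL = 0x1e

0: ✓ CMP  NZCV=0000
1: ✓ MOVGE  r2←0xba
2: ✓ ADDLS  r3←0xc3
3: · SUBVS
4: ✓ CMP  NZCV=0011
5: · SUBGT
6: · MOVMI
7: · ADDVC
8: ✓ CMP  NZCV=1010
9: · MOVGT
10: · ADDEQ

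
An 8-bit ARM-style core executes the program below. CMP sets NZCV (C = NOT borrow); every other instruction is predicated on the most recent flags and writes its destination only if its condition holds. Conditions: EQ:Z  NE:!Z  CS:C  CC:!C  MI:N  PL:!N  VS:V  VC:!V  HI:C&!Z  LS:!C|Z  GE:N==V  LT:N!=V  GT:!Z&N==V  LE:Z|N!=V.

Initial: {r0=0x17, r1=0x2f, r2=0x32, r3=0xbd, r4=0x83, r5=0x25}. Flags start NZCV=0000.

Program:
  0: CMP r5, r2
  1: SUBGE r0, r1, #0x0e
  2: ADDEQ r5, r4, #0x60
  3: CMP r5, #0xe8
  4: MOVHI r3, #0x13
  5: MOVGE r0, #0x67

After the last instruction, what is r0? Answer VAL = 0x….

0: ✓ CMP  NZCV=1000
1: · SUBGE
2: · ADDEQ
3: ✓ CMP  NZCV=0000
4: · MOVHI
5: ✓ MOVGE  r0←0x67

VAL = 0x67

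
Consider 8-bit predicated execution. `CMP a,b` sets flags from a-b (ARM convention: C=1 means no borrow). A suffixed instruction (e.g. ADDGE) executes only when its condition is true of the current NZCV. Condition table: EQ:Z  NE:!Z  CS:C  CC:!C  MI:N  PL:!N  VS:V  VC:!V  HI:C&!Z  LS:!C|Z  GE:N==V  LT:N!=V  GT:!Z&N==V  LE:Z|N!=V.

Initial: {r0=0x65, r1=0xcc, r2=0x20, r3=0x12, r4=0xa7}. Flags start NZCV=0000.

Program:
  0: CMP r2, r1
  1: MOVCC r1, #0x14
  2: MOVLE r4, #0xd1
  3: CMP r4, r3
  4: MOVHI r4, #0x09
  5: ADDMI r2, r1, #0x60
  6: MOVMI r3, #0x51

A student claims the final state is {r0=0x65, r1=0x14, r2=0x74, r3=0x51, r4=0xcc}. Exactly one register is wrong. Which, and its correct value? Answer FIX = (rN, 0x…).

FIX = (r4, 0x09)

[0] flags=0000 → (cmp)
[1] flags=0000 CC?T → r1=0x14
[2] flags=0000 LE?F → skip
[3] flags=1010 → (cmp)
[4] flags=1010 HI?T → r4=0x09
[5] flags=1010 MI?T → r2=0x74
[6] flags=1010 MI?T → r3=0x51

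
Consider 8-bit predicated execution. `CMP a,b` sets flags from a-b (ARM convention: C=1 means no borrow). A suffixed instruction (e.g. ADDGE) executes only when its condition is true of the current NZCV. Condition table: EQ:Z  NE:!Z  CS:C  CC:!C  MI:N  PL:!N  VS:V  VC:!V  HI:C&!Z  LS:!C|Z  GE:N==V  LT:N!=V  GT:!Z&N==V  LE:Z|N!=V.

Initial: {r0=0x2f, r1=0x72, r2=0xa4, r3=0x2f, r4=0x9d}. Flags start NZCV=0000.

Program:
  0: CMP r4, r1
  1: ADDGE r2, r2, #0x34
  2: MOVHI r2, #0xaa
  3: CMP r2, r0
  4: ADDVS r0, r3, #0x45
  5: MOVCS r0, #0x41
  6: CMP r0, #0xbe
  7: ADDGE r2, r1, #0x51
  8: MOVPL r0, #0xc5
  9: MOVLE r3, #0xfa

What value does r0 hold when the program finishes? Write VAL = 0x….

VAL = 0x41

0: ✓ CMP  NZCV=0011
1: · ADDGE
2: ✓ MOVHI  r2←0xaa
3: ✓ CMP  NZCV=0011
4: ✓ ADDVS  r0←0x74
5: ✓ MOVCS  r0←0x41
6: ✓ CMP  NZCV=1001
7: ✓ ADDGE  r2←0xc3
8: · MOVPL
9: · MOVLE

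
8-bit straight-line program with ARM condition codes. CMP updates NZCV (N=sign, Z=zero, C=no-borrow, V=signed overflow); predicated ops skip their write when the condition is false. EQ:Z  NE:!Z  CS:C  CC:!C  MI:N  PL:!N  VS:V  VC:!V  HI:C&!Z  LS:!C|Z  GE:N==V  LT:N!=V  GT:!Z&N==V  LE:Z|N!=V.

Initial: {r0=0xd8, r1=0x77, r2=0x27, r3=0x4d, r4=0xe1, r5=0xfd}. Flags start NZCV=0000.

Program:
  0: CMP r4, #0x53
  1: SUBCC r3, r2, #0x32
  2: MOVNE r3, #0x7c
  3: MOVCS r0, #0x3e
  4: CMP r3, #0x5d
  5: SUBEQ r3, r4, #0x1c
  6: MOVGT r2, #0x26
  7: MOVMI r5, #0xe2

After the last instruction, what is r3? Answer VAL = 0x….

[0] flags=1010 → (cmp)
[1] flags=1010 CC?F → skip
[2] flags=1010 NE?T → r3=0x7c
[3] flags=1010 CS?T → r0=0x3e
[4] flags=0010 → (cmp)
[5] flags=0010 EQ?F → skip
[6] flags=0010 GT?T → r2=0x26
[7] flags=0010 MI?F → skip

VAL = 0x7c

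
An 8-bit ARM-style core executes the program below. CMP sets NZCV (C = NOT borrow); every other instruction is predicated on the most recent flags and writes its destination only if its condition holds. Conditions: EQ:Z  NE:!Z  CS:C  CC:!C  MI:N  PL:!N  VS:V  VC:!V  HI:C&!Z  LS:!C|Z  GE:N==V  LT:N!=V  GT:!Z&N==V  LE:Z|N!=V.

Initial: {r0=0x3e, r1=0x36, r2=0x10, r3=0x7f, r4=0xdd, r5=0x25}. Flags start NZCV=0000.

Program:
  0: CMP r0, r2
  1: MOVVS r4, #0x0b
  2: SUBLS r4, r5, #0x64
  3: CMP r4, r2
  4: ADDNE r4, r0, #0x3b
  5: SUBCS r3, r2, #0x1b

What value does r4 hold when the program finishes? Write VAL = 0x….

0: ✓ CMP  NZCV=0010
1: · MOVVS
2: · SUBLS
3: ✓ CMP  NZCV=1010
4: ✓ ADDNE  r4←0x79
5: ✓ SUBCS  r3←0xf5

VAL = 0x79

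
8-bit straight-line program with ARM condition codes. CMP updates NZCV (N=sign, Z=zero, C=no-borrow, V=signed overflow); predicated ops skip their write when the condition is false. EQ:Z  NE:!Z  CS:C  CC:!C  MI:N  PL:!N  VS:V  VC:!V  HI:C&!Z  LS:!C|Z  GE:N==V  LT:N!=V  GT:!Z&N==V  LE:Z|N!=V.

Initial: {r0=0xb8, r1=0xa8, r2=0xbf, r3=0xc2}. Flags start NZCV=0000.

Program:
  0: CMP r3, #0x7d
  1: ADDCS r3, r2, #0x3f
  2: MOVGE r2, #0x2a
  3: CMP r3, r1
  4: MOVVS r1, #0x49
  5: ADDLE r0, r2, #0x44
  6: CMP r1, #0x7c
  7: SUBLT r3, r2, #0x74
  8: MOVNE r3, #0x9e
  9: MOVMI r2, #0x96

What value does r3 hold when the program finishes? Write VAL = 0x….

0: ✓ CMP  NZCV=0011
1: ✓ ADDCS  r3←0xfe
2: · MOVGE
3: ✓ CMP  NZCV=0010
4: · MOVVS
5: · ADDLE
6: ✓ CMP  NZCV=0011
7: ✓ SUBLT  r3←0x4b
8: ✓ MOVNE  r3←0x9e
9: · MOVMI

VAL = 0x9e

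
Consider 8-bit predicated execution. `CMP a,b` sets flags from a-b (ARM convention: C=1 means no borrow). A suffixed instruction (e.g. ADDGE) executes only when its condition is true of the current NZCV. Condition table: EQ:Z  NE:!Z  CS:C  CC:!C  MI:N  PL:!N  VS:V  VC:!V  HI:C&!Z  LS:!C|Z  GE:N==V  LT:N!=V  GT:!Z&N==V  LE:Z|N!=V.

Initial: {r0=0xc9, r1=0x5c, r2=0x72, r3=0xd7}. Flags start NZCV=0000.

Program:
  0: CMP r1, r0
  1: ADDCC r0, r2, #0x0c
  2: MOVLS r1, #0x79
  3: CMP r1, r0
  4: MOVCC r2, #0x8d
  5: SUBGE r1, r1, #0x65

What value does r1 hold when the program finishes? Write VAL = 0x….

0: ✓ CMP  NZCV=1001
1: ✓ ADDCC  r0←0x7e
2: ✓ MOVLS  r1←0x79
3: ✓ CMP  NZCV=1000
4: ✓ MOVCC  r2←0x8d
5: · SUBGE

VAL = 0x79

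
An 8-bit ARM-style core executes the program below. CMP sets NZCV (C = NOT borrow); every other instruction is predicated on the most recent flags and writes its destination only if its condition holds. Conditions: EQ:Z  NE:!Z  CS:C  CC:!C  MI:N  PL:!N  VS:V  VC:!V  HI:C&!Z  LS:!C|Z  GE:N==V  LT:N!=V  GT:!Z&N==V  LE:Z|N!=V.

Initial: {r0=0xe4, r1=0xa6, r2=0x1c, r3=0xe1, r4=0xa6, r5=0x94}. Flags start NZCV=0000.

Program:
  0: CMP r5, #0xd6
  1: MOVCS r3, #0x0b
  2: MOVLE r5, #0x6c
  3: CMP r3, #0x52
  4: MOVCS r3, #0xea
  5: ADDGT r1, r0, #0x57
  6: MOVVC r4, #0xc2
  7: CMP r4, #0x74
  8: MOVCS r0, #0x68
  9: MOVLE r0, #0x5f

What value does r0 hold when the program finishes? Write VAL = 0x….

VAL = 0x5f

0: ✓ CMP  NZCV=1000
1: · MOVCS
2: ✓ MOVLE  r5←0x6c
3: ✓ CMP  NZCV=1010
4: ✓ MOVCS  r3←0xea
5: · ADDGT
6: ✓ MOVVC  r4←0xc2
7: ✓ CMP  NZCV=0011
8: ✓ MOVCS  r0←0x68
9: ✓ MOVLE  r0←0x5f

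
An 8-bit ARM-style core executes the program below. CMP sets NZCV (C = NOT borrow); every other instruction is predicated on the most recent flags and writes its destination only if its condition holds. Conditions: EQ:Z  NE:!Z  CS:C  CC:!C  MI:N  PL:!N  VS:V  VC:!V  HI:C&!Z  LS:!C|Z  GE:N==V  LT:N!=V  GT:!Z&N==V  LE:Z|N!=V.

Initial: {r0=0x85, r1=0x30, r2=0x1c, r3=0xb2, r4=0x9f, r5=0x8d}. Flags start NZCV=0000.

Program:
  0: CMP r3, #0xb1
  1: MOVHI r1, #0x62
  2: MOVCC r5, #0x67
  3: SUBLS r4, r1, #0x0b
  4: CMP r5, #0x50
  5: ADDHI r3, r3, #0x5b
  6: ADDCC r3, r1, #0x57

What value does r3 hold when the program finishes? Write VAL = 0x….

VAL = 0x0d

[0] flags=0010 → (cmp)
[1] flags=0010 HI?T → r1=0x62
[2] flags=0010 CC?F → skip
[3] flags=0010 LS?F → skip
[4] flags=0011 → (cmp)
[5] flags=0011 HI?T → r3=0x0d
[6] flags=0011 CC?F → skip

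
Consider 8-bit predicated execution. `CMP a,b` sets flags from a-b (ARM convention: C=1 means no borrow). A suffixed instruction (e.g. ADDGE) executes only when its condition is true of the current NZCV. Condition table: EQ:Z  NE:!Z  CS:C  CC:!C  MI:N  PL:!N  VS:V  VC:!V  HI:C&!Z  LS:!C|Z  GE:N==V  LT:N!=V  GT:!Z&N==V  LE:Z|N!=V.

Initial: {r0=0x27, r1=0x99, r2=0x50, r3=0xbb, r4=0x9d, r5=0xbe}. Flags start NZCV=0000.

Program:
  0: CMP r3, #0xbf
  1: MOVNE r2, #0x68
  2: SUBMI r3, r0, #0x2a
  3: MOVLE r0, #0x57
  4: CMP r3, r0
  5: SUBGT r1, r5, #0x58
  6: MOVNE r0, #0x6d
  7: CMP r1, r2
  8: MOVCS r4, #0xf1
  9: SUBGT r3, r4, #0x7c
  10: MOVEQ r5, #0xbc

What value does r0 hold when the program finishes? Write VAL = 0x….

0: ✓ CMP  NZCV=1000
1: ✓ MOVNE  r2←0x68
2: ✓ SUBMI  r3←0xfd
3: ✓ MOVLE  r0←0x57
4: ✓ CMP  NZCV=1010
5: · SUBGT
6: ✓ MOVNE  r0←0x6d
7: ✓ CMP  NZCV=0011
8: ✓ MOVCS  r4←0xf1
9: · SUBGT
10: · MOVEQ

VAL = 0x6d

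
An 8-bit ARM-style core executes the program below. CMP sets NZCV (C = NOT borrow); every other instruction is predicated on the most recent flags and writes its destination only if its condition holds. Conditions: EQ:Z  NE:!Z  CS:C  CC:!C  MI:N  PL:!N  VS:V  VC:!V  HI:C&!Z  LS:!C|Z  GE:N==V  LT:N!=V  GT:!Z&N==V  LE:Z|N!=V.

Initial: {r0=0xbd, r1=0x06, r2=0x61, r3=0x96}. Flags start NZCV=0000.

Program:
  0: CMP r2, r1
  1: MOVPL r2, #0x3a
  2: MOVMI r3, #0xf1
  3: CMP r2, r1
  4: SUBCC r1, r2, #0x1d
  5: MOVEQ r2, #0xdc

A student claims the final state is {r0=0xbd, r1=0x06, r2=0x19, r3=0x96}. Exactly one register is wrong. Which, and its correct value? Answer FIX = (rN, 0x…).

FIX = (r2, 0x3a)

0: ✓ CMP  NZCV=0010
1: ✓ MOVPL  r2←0x3a
2: · MOVMI
3: ✓ CMP  NZCV=0010
4: · SUBCC
5: · MOVEQ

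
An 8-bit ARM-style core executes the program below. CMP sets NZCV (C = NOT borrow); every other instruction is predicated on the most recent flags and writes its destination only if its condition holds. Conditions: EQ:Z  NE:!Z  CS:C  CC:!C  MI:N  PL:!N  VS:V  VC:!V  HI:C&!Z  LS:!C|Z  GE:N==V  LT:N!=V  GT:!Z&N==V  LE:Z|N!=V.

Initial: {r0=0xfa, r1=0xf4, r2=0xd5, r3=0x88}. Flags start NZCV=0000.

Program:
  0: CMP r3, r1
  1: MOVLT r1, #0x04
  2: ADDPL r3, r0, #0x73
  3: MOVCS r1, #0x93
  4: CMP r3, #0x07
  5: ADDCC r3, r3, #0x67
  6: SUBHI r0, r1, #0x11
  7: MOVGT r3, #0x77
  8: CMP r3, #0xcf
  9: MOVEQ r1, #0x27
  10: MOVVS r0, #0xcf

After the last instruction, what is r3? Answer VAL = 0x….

VAL = 0x88

[0] flags=1000 → (cmp)
[1] flags=1000 LT?T → r1=0x04
[2] flags=1000 PL?F → skip
[3] flags=1000 CS?F → skip
[4] flags=1010 → (cmp)
[5] flags=1010 CC?F → skip
[6] flags=1010 HI?T → r0=0xf3
[7] flags=1010 GT?F → skip
[8] flags=1000 → (cmp)
[9] flags=1000 EQ?F → skip
[10] flags=1000 VS?F → skip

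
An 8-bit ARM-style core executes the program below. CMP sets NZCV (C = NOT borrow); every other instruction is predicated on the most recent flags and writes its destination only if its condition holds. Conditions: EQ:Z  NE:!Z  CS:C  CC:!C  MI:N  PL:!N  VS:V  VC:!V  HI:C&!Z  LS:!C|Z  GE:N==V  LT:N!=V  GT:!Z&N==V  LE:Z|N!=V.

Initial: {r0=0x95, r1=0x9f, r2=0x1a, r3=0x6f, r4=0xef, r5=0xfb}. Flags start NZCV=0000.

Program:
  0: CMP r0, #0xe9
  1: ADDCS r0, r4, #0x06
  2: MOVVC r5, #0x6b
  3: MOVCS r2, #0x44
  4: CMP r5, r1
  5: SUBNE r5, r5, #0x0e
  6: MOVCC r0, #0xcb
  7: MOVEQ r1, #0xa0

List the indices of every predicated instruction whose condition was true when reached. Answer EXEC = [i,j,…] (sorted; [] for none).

[0] flags=1000 → (cmp)
[1] flags=1000 CS?F → skip
[2] flags=1000 VC?T → r5=0x6b
[3] flags=1000 CS?F → skip
[4] flags=1001 → (cmp)
[5] flags=1001 NE?T → r5=0x5d
[6] flags=1001 CC?T → r0=0xcb
[7] flags=1001 EQ?F → skip

EXEC = [2,5,6]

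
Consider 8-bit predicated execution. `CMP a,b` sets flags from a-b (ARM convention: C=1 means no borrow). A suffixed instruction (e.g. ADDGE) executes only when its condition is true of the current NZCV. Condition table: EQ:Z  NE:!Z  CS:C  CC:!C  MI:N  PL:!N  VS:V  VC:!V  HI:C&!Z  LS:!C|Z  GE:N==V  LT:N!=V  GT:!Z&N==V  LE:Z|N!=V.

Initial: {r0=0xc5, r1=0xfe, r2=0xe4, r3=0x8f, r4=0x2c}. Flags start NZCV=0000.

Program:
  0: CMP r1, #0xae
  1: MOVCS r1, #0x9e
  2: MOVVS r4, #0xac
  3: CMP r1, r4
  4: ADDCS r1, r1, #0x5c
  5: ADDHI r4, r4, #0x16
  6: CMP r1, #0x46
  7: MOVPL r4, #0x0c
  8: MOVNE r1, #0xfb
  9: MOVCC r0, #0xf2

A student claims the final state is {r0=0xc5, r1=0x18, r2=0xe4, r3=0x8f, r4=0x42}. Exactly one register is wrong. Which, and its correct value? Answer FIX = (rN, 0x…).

[0] flags=0010 → (cmp)
[1] flags=0010 CS?T → r1=0x9e
[2] flags=0010 VS?F → skip
[3] flags=0011 → (cmp)
[4] flags=0011 CS?T → r1=0xfa
[5] flags=0011 HI?T → r4=0x42
[6] flags=1010 → (cmp)
[7] flags=1010 PL?F → skip
[8] flags=1010 NE?T → r1=0xfb
[9] flags=1010 CC?F → skip

FIX = (r1, 0xfb)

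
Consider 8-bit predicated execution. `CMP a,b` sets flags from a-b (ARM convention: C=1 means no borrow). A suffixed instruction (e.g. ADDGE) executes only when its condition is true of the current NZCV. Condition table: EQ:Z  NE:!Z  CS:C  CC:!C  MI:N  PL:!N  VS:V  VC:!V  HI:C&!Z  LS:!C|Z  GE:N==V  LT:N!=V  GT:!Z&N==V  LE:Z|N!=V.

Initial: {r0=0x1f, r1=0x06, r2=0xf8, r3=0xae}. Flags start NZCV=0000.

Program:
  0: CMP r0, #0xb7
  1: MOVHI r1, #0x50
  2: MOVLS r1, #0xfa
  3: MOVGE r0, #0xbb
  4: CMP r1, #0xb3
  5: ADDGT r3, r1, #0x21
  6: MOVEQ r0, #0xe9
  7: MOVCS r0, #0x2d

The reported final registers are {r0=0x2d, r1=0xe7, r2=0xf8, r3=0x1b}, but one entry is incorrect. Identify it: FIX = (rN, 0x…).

0: ✓ CMP  NZCV=0000
1: · MOVHI
2: ✓ MOVLS  r1←0xfa
3: ✓ MOVGE  r0←0xbb
4: ✓ CMP  NZCV=0010
5: ✓ ADDGT  r3←0x1b
6: · MOVEQ
7: ✓ MOVCS  r0←0x2d

FIX = (r1, 0xfa)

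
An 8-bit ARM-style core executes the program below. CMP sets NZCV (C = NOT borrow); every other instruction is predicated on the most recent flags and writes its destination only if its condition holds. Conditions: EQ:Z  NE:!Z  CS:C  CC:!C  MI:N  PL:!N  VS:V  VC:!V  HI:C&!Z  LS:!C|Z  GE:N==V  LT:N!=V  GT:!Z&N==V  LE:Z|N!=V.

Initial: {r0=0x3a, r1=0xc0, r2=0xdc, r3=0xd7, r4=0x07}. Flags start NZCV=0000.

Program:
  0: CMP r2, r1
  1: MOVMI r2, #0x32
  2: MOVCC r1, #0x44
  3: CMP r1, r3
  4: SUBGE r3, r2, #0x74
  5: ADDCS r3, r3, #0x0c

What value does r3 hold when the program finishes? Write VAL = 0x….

VAL = 0xd7

0: ✓ CMP  NZCV=0010
1: · MOVMI
2: · MOVCC
3: ✓ CMP  NZCV=1000
4: · SUBGE
5: · ADDCS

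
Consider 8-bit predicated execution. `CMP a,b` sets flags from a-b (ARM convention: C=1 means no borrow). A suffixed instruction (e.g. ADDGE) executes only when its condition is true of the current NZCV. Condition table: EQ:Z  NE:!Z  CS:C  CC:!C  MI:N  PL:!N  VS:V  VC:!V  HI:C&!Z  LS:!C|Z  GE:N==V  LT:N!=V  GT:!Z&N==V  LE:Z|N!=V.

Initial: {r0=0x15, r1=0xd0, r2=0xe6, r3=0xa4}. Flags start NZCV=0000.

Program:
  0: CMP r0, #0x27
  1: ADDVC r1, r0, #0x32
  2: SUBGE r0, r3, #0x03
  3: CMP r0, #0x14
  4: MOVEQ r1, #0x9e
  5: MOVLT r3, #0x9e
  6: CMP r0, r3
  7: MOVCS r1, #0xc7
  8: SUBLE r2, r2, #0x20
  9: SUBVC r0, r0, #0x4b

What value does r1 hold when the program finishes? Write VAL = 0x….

0: ✓ CMP  NZCV=1000
1: ✓ ADDVC  r1←0x47
2: · SUBGE
3: ✓ CMP  NZCV=0010
4: · MOVEQ
5: · MOVLT
6: ✓ CMP  NZCV=0000
7: · MOVCS
8: · SUBLE
9: ✓ SUBVC  r0←0xca

VAL = 0x47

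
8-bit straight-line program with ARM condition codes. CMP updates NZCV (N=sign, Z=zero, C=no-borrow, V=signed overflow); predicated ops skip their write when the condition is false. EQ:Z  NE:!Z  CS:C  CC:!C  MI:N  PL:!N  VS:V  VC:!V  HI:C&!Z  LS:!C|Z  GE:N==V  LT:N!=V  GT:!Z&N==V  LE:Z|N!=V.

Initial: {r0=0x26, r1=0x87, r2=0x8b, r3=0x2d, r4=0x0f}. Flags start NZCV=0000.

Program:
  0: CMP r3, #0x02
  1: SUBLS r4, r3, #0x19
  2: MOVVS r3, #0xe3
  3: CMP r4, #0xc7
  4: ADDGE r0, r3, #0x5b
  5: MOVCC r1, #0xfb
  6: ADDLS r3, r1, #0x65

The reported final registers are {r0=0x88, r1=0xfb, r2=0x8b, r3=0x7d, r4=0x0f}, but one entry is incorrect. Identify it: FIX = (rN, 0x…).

FIX = (r3, 0x60)

[0] flags=0010 → (cmp)
[1] flags=0010 LS?F → skip
[2] flags=0010 VS?F → skip
[3] flags=0000 → (cmp)
[4] flags=0000 GE?T → r0=0x88
[5] flags=0000 CC?T → r1=0xfb
[6] flags=0000 LS?T → r3=0x60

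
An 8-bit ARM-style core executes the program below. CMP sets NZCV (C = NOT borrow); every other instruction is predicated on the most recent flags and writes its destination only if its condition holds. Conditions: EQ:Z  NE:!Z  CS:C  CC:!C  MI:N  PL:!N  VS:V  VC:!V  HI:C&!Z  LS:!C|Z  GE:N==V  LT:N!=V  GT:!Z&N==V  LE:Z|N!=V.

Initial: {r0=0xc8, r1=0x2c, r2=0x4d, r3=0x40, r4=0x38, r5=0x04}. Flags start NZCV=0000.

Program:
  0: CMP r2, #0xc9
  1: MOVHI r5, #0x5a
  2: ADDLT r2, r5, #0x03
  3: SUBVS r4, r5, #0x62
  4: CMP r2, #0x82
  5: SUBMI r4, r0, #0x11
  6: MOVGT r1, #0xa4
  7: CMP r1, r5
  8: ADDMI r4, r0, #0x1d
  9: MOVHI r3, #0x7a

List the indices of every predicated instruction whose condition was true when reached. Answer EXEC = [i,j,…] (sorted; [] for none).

EXEC = [3,5,6,8,9]

[0] flags=1001 → (cmp)
[1] flags=1001 HI?F → skip
[2] flags=1001 LT?F → skip
[3] flags=1001 VS?T → r4=0xa2
[4] flags=1001 → (cmp)
[5] flags=1001 MI?T → r4=0xb7
[6] flags=1001 GT?T → r1=0xa4
[7] flags=1010 → (cmp)
[8] flags=1010 MI?T → r4=0xe5
[9] flags=1010 HI?T → r3=0x7a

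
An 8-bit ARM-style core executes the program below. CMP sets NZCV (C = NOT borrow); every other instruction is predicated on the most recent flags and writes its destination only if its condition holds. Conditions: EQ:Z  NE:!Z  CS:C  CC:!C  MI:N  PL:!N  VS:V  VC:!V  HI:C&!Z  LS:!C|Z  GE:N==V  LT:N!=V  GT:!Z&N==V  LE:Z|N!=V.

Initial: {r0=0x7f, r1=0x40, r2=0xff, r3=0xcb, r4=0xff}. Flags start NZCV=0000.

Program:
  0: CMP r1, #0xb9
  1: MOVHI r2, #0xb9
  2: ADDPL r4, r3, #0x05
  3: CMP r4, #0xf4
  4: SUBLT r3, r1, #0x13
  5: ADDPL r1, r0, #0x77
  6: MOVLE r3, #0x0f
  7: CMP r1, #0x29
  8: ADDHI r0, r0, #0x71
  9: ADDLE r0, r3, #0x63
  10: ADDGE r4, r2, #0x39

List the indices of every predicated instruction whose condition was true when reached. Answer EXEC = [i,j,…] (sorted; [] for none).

EXEC = [5,8,9]

[0] flags=1001 → (cmp)
[1] flags=1001 HI?F → skip
[2] flags=1001 PL?F → skip
[3] flags=0010 → (cmp)
[4] flags=0010 LT?F → skip
[5] flags=0010 PL?T → r1=0xf6
[6] flags=0010 LE?F → skip
[7] flags=1010 → (cmp)
[8] flags=1010 HI?T → r0=0xf0
[9] flags=1010 LE?T → r0=0x2e
[10] flags=1010 GE?F → skip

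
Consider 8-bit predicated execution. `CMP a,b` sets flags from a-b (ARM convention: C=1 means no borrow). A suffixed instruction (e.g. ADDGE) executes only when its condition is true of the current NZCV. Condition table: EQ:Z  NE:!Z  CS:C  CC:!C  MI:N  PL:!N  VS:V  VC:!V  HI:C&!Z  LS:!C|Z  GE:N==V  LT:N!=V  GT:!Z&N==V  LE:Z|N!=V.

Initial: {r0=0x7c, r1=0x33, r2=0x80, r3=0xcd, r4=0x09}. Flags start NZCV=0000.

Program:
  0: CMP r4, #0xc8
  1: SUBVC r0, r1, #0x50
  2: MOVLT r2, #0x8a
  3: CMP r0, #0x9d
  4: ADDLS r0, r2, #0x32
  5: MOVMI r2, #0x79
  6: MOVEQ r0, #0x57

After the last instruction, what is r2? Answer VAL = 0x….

[0] flags=0000 → (cmp)
[1] flags=0000 VC?T → r0=0xe3
[2] flags=0000 LT?F → skip
[3] flags=0010 → (cmp)
[4] flags=0010 LS?F → skip
[5] flags=0010 MI?F → skip
[6] flags=0010 EQ?F → skip

VAL = 0x80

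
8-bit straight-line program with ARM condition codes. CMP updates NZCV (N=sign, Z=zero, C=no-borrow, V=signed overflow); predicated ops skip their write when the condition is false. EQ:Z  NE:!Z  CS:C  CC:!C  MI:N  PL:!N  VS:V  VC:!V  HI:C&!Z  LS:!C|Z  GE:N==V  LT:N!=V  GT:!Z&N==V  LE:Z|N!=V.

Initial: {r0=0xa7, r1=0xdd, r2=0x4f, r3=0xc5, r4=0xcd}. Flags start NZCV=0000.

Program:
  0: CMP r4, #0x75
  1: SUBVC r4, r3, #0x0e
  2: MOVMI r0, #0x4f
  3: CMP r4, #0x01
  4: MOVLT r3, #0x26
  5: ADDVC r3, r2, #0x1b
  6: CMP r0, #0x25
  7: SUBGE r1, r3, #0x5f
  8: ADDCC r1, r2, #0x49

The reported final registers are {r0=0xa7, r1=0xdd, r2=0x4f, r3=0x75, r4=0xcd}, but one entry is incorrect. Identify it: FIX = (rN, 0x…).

0: ✓ CMP  NZCV=0011
1: · SUBVC
2: · MOVMI
3: ✓ CMP  NZCV=1010
4: ✓ MOVLT  r3←0x26
5: ✓ ADDVC  r3←0x6a
6: ✓ CMP  NZCV=1010
7: · SUBGE
8: · ADDCC

FIX = (r3, 0x6a)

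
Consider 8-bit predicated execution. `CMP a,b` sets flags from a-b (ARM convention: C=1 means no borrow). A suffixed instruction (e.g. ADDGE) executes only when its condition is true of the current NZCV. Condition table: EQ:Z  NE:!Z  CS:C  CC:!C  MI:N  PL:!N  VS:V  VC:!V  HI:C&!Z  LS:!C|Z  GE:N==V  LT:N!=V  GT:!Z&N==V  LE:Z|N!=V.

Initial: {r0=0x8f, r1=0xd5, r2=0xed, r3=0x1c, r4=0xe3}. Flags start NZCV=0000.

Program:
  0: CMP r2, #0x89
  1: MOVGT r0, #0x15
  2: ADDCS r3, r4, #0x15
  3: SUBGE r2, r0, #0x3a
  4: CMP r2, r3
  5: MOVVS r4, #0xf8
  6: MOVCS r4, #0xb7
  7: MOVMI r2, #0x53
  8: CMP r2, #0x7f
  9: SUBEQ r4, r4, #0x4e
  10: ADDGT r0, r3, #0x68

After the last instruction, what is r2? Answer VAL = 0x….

VAL = 0x53

0: ✓ CMP  NZCV=0010
1: ✓ MOVGT  r0←0x15
2: ✓ ADDCS  r3←0xf8
3: ✓ SUBGE  r2←0xdb
4: ✓ CMP  NZCV=1000
5: · MOVVS
6: · MOVCS
7: ✓ MOVMI  r2←0x53
8: ✓ CMP  NZCV=1000
9: · SUBEQ
10: · ADDGT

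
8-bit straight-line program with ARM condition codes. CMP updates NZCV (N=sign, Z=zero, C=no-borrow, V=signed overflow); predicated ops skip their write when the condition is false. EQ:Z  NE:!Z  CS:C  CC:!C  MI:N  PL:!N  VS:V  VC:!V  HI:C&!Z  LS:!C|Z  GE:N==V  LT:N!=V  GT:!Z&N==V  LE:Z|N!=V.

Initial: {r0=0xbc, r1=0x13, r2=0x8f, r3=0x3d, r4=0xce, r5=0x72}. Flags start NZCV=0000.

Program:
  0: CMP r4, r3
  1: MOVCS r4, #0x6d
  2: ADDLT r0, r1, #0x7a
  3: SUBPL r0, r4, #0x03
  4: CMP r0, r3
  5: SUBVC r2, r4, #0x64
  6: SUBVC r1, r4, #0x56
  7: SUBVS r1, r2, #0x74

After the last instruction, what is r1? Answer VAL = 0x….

0: ✓ CMP  NZCV=1010
1: ✓ MOVCS  r4←0x6d
2: ✓ ADDLT  r0←0x8d
3: · SUBPL
4: ✓ CMP  NZCV=0011
5: · SUBVC
6: · SUBVC
7: ✓ SUBVS  r1←0x1b

VAL = 0x1b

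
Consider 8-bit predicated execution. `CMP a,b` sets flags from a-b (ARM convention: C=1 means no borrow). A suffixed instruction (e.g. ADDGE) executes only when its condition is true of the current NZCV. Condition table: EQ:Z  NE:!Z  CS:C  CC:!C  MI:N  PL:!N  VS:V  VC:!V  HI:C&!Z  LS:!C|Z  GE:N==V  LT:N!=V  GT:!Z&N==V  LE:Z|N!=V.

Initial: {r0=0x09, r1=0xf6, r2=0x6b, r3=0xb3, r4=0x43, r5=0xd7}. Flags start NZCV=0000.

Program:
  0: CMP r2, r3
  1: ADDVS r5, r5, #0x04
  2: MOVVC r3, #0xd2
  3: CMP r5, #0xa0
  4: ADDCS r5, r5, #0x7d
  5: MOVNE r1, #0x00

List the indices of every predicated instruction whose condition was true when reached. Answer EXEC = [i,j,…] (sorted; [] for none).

EXEC = [1,4,5]

0: ✓ CMP  NZCV=1001
1: ✓ ADDVS  r5←0xdb
2: · MOVVC
3: ✓ CMP  NZCV=0010
4: ✓ ADDCS  r5←0x58
5: ✓ MOVNE  r1←0x00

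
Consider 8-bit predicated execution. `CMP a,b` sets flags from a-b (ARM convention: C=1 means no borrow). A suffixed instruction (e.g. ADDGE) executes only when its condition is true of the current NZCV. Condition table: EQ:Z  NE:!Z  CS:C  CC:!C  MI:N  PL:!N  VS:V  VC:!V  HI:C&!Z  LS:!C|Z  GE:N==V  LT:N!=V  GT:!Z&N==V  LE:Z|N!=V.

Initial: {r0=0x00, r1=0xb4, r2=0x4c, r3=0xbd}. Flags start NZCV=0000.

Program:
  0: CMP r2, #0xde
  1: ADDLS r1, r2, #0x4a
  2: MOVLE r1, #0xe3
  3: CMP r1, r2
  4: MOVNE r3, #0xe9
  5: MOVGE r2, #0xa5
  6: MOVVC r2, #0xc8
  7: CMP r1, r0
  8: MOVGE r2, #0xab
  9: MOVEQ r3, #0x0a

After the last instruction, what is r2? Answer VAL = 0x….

VAL = 0x4c

0: ✓ CMP  NZCV=0000
1: ✓ ADDLS  r1←0x96
2: · MOVLE
3: ✓ CMP  NZCV=0011
4: ✓ MOVNE  r3←0xe9
5: · MOVGE
6: · MOVVC
7: ✓ CMP  NZCV=1010
8: · MOVGE
9: · MOVEQ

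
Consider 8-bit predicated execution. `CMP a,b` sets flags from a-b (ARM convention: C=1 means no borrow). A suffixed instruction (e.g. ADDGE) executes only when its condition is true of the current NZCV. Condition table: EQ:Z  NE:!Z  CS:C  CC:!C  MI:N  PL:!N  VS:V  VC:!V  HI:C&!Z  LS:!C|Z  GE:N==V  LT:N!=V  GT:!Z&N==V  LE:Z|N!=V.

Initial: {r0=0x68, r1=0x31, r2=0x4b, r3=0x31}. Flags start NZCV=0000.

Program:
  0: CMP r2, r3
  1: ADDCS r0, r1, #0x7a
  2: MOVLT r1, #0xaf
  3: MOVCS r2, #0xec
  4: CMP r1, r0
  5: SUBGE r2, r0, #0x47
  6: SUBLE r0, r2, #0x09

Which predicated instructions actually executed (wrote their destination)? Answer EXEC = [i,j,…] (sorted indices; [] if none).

0: ✓ CMP  NZCV=0010
1: ✓ ADDCS  r0←0xab
2: · MOVLT
3: ✓ MOVCS  r2←0xec
4: ✓ CMP  NZCV=1001
5: ✓ SUBGE  r2←0x64
6: · SUBLE

EXEC = [1,3,5]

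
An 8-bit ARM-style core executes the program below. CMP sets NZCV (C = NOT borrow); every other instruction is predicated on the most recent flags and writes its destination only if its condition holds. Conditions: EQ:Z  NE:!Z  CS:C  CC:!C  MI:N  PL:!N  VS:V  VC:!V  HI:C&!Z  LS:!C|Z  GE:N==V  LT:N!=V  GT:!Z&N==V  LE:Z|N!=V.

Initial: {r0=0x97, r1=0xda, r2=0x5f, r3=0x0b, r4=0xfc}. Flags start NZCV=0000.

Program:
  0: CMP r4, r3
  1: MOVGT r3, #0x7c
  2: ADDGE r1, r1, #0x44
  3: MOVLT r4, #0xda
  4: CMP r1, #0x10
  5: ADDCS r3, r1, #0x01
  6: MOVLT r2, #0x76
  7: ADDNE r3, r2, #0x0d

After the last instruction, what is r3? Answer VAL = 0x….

VAL = 0x83

[0] flags=1010 → (cmp)
[1] flags=1010 GT?F → skip
[2] flags=1010 GE?F → skip
[3] flags=1010 LT?T → r4=0xda
[4] flags=1010 → (cmp)
[5] flags=1010 CS?T → r3=0xdb
[6] flags=1010 LT?T → r2=0x76
[7] flags=1010 NE?T → r3=0x83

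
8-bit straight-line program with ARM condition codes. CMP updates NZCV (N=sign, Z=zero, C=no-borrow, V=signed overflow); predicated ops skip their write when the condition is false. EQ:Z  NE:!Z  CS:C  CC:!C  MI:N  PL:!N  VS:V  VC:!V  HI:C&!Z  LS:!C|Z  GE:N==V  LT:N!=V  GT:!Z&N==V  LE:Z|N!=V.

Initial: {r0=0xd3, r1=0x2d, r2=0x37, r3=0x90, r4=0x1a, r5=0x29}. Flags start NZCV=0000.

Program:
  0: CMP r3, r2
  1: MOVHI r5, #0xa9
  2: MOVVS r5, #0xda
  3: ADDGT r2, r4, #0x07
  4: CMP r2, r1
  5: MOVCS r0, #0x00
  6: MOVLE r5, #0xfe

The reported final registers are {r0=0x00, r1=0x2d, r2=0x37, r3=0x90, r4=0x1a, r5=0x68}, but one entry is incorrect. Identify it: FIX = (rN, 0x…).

[0] flags=0011 → (cmp)
[1] flags=0011 HI?T → r5=0xa9
[2] flags=0011 VS?T → r5=0xda
[3] flags=0011 GT?F → skip
[4] flags=0010 → (cmp)
[5] flags=0010 CS?T → r0=0x00
[6] flags=0010 LE?F → skip

FIX = (r5, 0xda)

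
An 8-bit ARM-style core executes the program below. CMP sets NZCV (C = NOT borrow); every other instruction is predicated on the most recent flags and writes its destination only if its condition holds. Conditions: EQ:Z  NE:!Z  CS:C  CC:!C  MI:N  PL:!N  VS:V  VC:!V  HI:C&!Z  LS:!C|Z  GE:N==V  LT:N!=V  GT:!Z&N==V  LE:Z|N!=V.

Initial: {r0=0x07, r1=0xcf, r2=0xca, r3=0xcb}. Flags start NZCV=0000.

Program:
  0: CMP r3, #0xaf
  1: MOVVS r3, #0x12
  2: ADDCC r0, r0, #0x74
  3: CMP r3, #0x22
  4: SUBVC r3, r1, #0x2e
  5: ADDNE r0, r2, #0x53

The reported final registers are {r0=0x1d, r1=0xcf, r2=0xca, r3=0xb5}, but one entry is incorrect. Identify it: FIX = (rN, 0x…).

FIX = (r3, 0xa1)

[0] flags=0010 → (cmp)
[1] flags=0010 VS?F → skip
[2] flags=0010 CC?F → skip
[3] flags=1010 → (cmp)
[4] flags=1010 VC?T → r3=0xa1
[5] flags=1010 NE?T → r0=0x1d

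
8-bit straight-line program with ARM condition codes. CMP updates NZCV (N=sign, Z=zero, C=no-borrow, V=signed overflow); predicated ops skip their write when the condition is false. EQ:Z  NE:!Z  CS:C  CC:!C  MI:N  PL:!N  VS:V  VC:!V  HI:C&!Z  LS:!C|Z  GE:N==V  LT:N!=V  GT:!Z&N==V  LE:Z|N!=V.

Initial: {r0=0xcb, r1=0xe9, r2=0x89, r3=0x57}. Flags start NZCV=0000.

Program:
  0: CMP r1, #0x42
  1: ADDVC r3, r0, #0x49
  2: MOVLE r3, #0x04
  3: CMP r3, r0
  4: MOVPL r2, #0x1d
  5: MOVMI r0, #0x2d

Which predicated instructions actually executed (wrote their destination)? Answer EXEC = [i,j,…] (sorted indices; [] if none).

EXEC = [1,2,4]

[0] flags=1010 → (cmp)
[1] flags=1010 VC?T → r3=0x14
[2] flags=1010 LE?T → r3=0x04
[3] flags=0000 → (cmp)
[4] flags=0000 PL?T → r2=0x1d
[5] flags=0000 MI?F → skip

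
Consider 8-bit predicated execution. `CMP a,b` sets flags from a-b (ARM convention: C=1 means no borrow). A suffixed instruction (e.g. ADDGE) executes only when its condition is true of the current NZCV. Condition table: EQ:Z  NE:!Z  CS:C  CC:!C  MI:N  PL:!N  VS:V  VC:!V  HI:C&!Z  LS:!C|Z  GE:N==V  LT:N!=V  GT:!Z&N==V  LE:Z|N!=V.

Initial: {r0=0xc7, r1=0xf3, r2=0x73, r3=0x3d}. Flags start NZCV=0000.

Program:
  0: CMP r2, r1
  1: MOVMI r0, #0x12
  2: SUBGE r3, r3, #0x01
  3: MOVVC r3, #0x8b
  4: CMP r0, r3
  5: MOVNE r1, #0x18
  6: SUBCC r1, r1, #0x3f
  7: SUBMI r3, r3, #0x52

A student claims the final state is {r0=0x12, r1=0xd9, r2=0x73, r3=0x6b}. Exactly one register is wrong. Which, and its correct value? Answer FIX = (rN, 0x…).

0: ✓ CMP  NZCV=1001
1: ✓ MOVMI  r0←0x12
2: ✓ SUBGE  r3←0x3c
3: · MOVVC
4: ✓ CMP  NZCV=1000
5: ✓ MOVNE  r1←0x18
6: ✓ SUBCC  r1←0xd9
7: ✓ SUBMI  r3←0xea

FIX = (r3, 0xea)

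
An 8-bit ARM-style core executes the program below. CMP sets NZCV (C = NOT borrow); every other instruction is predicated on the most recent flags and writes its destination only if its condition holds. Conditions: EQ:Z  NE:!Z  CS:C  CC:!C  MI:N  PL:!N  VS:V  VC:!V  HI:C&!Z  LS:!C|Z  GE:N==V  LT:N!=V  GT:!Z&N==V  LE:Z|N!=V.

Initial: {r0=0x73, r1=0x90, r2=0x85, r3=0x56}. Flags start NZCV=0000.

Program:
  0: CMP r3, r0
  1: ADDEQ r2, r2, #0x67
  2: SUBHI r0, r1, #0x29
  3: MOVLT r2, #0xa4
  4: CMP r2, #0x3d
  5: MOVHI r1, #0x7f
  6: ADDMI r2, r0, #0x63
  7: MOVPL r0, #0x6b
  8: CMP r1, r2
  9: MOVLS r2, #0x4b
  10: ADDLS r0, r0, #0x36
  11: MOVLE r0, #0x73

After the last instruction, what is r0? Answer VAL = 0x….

0: ✓ CMP  NZCV=1000
1: · ADDEQ
2: · SUBHI
3: ✓ MOVLT  r2←0xa4
4: ✓ CMP  NZCV=0011
5: ✓ MOVHI  r1←0x7f
6: · ADDMI
7: ✓ MOVPL  r0←0x6b
8: ✓ CMP  NZCV=1001
9: ✓ MOVLS  r2←0x4b
10: ✓ ADDLS  r0←0xa1
11: · MOVLE

VAL = 0xa1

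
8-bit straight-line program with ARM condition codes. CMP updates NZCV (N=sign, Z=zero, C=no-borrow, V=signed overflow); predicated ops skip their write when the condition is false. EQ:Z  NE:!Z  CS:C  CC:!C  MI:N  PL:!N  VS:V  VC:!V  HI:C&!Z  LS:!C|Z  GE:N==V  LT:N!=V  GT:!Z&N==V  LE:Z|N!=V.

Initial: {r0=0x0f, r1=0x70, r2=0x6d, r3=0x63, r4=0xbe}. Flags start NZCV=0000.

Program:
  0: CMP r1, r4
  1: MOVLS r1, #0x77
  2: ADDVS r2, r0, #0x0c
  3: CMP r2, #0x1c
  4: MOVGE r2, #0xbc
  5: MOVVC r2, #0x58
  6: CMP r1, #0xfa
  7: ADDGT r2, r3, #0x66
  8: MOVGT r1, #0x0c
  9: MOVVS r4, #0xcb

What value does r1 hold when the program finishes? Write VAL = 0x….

[0] flags=1001 → (cmp)
[1] flags=1001 LS?T → r1=0x77
[2] flags=1001 VS?T → r2=0x1b
[3] flags=1000 → (cmp)
[4] flags=1000 GE?F → skip
[5] flags=1000 VC?T → r2=0x58
[6] flags=0000 → (cmp)
[7] flags=0000 GT?T → r2=0xc9
[8] flags=0000 GT?T → r1=0x0c
[9] flags=0000 VS?F → skip

VAL = 0x0c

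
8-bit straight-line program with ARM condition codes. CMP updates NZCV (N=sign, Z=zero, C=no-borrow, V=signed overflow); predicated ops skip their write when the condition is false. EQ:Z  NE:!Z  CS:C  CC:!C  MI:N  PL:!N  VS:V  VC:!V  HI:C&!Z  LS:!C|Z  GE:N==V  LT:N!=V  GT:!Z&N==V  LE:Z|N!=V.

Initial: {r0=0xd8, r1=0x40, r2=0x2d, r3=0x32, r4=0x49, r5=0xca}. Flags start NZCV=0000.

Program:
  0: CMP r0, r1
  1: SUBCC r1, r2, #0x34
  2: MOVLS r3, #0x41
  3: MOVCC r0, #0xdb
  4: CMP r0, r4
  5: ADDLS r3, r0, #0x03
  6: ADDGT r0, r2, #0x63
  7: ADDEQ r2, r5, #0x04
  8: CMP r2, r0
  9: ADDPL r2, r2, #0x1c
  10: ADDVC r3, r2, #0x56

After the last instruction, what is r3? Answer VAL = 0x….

[0] flags=1010 → (cmp)
[1] flags=1010 CC?F → skip
[2] flags=1010 LS?F → skip
[3] flags=1010 CC?F → skip
[4] flags=1010 → (cmp)
[5] flags=1010 LS?F → skip
[6] flags=1010 GT?F → skip
[7] flags=1010 EQ?F → skip
[8] flags=0000 → (cmp)
[9] flags=0000 PL?T → r2=0x49
[10] flags=0000 VC?T → r3=0x9f

VAL = 0x9f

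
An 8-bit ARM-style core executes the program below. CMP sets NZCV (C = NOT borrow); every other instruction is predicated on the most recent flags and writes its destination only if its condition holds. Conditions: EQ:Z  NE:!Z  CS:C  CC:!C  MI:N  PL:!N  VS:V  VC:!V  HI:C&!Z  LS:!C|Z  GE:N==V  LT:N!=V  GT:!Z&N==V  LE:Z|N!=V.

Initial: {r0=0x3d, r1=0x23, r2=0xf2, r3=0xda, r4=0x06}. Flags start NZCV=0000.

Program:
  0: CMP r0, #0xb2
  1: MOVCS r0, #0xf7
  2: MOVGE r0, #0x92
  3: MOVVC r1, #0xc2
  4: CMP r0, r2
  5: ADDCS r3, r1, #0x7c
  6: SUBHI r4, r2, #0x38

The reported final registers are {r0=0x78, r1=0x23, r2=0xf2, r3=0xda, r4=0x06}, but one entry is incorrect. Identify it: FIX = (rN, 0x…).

FIX = (r0, 0x92)

0: ✓ CMP  NZCV=1001
1: · MOVCS
2: ✓ MOVGE  r0←0x92
3: · MOVVC
4: ✓ CMP  NZCV=1000
5: · ADDCS
6: · SUBHI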